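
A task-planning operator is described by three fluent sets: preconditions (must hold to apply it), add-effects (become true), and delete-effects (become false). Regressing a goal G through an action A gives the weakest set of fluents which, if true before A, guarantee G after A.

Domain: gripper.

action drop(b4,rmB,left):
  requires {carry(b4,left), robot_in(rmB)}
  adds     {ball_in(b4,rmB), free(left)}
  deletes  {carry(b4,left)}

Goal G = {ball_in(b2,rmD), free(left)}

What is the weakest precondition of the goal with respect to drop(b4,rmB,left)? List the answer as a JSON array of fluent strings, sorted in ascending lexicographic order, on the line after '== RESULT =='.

Regress:
  G ∩ del = {}  (empty — regression defined)
  G \ add = {ball_in(b2,rmD), free(left)} \ {ball_in(b4,rmB), free(left)} = {ball_in(b2,rmD)}
  ∪ pre   = {ball_in(b2,rmD)} ∪ {carry(b4,left), robot_in(rmB)}
          = {ball_in(b2,rmD), carry(b4,left), robot_in(rmB)}

== RESULT ==
["ball_in(b2,rmD)", "carry(b4,left)", "robot_in(rmB)"]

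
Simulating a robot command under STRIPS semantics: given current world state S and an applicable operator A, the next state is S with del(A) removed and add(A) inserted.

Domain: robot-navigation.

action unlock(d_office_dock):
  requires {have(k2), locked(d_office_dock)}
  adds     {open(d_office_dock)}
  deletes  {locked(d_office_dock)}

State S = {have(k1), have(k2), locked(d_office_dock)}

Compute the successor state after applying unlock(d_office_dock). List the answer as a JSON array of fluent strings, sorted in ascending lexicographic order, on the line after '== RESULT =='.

Compute (S \ del) ∪ add:
  pre ⊆ S: {have(k2), locked(d_office_dock)} ⊆ S  — applicable
  S \ del = {have(k1), have(k2)}
  ∪ add   = {have(k1), have(k2), open(d_office_dock)}

== RESULT ==
["have(k1)", "have(k2)", "open(d_office_dock)"]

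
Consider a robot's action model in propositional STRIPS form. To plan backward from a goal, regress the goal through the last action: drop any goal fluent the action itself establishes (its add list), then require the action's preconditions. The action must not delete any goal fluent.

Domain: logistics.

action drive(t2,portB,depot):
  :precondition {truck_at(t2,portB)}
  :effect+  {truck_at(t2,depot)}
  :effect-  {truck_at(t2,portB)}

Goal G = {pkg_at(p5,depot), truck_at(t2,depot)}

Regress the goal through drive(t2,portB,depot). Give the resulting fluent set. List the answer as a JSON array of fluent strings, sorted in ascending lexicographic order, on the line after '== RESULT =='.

Compute (G \ add) ∪ pre:
  G ∩ del = {}  (empty — regression defined)
  G \ add = {pkg_at(p5,depot), truck_at(t2,depot)} \ {truck_at(t2,depot)} = {pkg_at(p5,depot)}
  ∪ pre   = {pkg_at(p5,depot)} ∪ {truck_at(t2,portB)}
          = {pkg_at(p5,depot), truck_at(t2,portB)}

== RESULT ==
["pkg_at(p5,depot)", "truck_at(t2,portB)"]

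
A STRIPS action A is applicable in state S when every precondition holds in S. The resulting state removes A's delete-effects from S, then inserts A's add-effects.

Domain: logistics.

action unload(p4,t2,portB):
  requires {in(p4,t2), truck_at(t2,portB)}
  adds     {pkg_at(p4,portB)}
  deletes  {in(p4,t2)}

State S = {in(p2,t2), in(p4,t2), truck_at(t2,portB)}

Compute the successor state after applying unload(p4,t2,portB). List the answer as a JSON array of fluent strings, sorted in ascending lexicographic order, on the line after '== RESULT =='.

Progress:
  pre ⊆ S: {in(p4,t2), truck_at(t2,portB)} ⊆ S  — applicable
  S \ del = {in(p2,t2), truck_at(t2,portB)}
  ∪ add   = {in(p2,t2), pkg_at(p4,portB), truck_at(t2,portB)}

== RESULT ==
["in(p2,t2)", "pkg_at(p4,portB)", "truck_at(t2,portB)"]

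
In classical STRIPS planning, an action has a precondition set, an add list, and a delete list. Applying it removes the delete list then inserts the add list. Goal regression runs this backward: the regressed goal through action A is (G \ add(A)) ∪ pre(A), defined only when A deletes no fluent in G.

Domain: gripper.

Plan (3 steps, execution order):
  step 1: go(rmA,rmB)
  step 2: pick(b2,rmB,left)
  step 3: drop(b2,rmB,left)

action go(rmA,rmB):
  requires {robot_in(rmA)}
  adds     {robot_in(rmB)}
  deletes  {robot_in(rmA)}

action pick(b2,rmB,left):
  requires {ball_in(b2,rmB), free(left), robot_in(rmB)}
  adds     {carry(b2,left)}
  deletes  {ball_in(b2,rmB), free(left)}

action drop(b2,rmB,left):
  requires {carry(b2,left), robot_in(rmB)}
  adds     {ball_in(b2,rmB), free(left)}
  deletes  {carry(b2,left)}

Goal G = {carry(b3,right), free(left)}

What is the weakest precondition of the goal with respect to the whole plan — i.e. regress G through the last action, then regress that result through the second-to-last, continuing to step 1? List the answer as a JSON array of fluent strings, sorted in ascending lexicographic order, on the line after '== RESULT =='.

Regress step by step:
  through step 3 (drop(b2,rmB,left)): drop {free(left)}, keep {carry(b3,right)}, require {carry(b2,left), robot_in(rmB)}
    → {carry(b2,left), carry(b3,right), robot_in(rmB)}
  through step 2 (pick(b2,rmB,left)): drop {carry(b2,left)}, keep {carry(b3,right), robot_in(rmB)}, require {ball_in(b2,rmB), free(left), robot_in(rmB)}
    → {ball_in(b2,rmB), carry(b3,right), free(left), robot_in(rmB)}
  through step 1 (go(rmA,rmB)): drop {robot_in(rmB)}, keep {ball_in(b2,rmB), carry(b3,right), free(left)}, require {robot_in(rmA)}
    → {ball_in(b2,rmB), carry(b3,right), free(left), robot_in(rmA)}

== RESULT ==
["ball_in(b2,rmB)", "carry(b3,right)", "free(left)", "robot_in(rmA)"]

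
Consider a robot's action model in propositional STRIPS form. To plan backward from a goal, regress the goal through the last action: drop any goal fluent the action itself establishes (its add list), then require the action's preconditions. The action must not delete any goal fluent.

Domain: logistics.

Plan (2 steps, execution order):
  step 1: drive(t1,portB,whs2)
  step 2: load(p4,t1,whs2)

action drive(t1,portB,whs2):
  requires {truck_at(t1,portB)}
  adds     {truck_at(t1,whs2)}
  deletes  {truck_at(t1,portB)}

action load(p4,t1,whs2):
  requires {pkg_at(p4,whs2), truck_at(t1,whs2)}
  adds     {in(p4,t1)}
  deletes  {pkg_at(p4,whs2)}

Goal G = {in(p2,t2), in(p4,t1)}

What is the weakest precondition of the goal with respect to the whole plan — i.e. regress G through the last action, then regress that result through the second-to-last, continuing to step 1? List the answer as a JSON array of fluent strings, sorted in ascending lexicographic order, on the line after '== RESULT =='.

Work backward from the goal:
  through step 2 (load(p4,t1,whs2)): drop {in(p4,t1)}, keep {in(p2,t2)}, require {pkg_at(p4,whs2), truck_at(t1,whs2)}
    → {in(p2,t2), pkg_at(p4,whs2), truck_at(t1,whs2)}
  through step 1 (drive(t1,portB,whs2)): drop {truck_at(t1,whs2)}, keep {in(p2,t2), pkg_at(p4,whs2)}, require {truck_at(t1,portB)}
    → {in(p2,t2), pkg_at(p4,whs2), truck_at(t1,portB)}

== RESULT ==
["in(p2,t2)", "pkg_at(p4,whs2)", "truck_at(t1,portB)"]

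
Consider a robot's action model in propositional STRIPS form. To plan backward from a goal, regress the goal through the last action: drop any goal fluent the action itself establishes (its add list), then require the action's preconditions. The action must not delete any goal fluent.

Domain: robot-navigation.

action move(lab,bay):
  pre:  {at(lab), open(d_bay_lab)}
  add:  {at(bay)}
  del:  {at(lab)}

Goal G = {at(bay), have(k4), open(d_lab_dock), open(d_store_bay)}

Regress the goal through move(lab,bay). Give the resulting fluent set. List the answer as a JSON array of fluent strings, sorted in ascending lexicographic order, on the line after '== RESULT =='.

Regress:
  G ∩ del = {}  (empty — regression defined)
  G \ add = {at(bay), have(k4), open(d_lab_dock), open(d_store_bay)} \ {at(bay)} = {have(k4), open(d_lab_dock), open(d_store_bay)}
  ∪ pre   = {have(k4), open(d_lab_dock), open(d_store_bay)} ∪ {at(lab), open(d_bay_lab)}
          = {at(lab), have(k4), open(d_bay_lab), open(d_lab_dock), open(d_store_bay)}

== RESULT ==
["at(lab)", "have(k4)", "open(d_bay_lab)", "open(d_lab_dock)", "open(d_store_bay)"]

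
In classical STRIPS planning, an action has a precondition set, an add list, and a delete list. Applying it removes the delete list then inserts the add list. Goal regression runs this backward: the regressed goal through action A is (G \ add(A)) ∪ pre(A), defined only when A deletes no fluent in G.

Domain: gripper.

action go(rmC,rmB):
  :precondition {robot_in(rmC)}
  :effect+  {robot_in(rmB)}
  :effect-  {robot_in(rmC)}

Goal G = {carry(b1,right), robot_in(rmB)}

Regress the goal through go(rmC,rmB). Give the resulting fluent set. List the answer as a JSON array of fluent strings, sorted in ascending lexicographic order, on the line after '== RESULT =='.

Regress:
  G ∩ del = {}  (empty — regression defined)
  G \ add = {carry(b1,right), robot_in(rmB)} \ {robot_in(rmB)} = {carry(b1,right)}
  ∪ pre   = {carry(b1,right)} ∪ {robot_in(rmC)}
          = {carry(b1,right), robot_in(rmC)}

== RESULT ==
["carry(b1,right)", "robot_in(rmC)"]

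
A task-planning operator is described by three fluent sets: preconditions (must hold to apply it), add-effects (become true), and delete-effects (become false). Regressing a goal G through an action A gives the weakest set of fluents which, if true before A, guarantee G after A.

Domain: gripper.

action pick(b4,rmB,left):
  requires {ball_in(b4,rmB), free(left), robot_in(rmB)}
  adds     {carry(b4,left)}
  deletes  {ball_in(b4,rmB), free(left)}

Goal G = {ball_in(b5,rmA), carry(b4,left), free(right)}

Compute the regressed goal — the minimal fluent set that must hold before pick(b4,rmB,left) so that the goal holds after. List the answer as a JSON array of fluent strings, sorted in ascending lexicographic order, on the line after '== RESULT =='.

Compute (G \ add) ∪ pre:
  G ∩ del = {}  (empty — regression defined)
  G \ add = {ball_in(b5,rmA), carry(b4,left), free(right)} \ {carry(b4,left)} = {ball_in(b5,rmA), free(right)}
  ∪ pre   = {ball_in(b5,rmA), free(right)} ∪ {ball_in(b4,rmB), free(left), robot_in(rmB)}
          = {ball_in(b4,rmB), ball_in(b5,rmA), free(left), free(right), robot_in(rmB)}

== RESULT ==
["ball_in(b4,rmB)", "ball_in(b5,rmA)", "free(left)", "free(right)", "robot_in(rmB)"]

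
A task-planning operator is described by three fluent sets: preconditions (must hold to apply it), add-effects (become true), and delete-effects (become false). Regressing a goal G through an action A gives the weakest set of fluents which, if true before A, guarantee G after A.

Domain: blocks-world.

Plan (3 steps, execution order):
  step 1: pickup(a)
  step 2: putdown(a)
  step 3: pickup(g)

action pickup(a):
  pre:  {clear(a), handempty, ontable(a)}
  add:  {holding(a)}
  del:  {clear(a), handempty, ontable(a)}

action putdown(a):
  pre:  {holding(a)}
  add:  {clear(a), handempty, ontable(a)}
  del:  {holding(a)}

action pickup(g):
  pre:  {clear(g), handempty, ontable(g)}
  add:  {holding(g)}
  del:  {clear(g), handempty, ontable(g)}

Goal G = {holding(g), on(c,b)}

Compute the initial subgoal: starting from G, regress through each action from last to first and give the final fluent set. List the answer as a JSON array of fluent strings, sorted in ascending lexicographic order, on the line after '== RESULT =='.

Work backward from the goal:
  through step 3 (pickup(g)): drop {holding(g)}, keep {on(c,b)}, require {clear(g), handempty, ontable(g)}
    → {clear(g), handempty, on(c,b), ontable(g)}
  through step 2 (putdown(a)): drop {handempty}, keep {clear(g), on(c,b), ontable(g)}, require {holding(a)}
    → {clear(g), holding(a), on(c,b), ontable(g)}
  through step 1 (pickup(a)): drop {holding(a)}, keep {clear(g), on(c,b), ontable(g)}, require {clear(a), handempty, ontable(a)}
    → {clear(a), clear(g), handempty, on(c,b), ontable(a), ontable(g)}

== RESULT ==
["clear(a)", "clear(g)", "handempty", "on(c,b)", "ontable(a)", "ontable(g)"]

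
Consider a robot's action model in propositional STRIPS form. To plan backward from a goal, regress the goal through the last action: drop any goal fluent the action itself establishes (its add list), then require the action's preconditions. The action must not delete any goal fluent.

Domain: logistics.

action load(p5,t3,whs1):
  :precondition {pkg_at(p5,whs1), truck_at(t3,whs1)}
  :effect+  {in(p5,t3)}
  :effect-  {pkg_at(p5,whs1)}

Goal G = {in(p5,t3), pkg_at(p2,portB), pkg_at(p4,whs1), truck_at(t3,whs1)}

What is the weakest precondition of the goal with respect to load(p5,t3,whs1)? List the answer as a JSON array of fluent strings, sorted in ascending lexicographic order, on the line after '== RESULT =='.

Regress:
  G ∩ del = {}  (empty — regression defined)
  G \ add = {in(p5,t3), pkg_at(p2,portB), pkg_at(p4,whs1), truck_at(t3,whs1)} \ {in(p5,t3)} = {pkg_at(p2,portB), pkg_at(p4,whs1), truck_at(t3,whs1)}
  ∪ pre   = {pkg_at(p2,portB), pkg_at(p4,whs1), truck_at(t3,whs1)} ∪ {pkg_at(p5,whs1), truck_at(t3,whs1)}
          = {pkg_at(p2,portB), pkg_at(p4,whs1), pkg_at(p5,whs1), truck_at(t3,whs1)}

== RESULT ==
["pkg_at(p2,portB)", "pkg_at(p4,whs1)", "pkg_at(p5,whs1)", "truck_at(t3,whs1)"]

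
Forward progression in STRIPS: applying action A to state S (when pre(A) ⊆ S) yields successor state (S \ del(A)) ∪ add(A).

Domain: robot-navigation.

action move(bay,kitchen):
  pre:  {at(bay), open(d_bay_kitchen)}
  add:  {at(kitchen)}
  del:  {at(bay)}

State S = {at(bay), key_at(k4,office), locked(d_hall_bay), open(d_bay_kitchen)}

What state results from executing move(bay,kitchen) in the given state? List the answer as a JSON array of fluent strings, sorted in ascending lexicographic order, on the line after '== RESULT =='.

Progress:
  pre ⊆ S: {at(bay), open(d_bay_kitchen)} ⊆ S  — applicable
  S \ del = {key_at(k4,office), locked(d_hall_bay), open(d_bay_kitchen)}
  ∪ add   = {at(kitchen), key_at(k4,office), locked(d_hall_bay), open(d_bay_kitchen)}

== RESULT ==
["at(kitchen)", "key_at(k4,office)", "locked(d_hall_bay)", "open(d_bay_kitchen)"]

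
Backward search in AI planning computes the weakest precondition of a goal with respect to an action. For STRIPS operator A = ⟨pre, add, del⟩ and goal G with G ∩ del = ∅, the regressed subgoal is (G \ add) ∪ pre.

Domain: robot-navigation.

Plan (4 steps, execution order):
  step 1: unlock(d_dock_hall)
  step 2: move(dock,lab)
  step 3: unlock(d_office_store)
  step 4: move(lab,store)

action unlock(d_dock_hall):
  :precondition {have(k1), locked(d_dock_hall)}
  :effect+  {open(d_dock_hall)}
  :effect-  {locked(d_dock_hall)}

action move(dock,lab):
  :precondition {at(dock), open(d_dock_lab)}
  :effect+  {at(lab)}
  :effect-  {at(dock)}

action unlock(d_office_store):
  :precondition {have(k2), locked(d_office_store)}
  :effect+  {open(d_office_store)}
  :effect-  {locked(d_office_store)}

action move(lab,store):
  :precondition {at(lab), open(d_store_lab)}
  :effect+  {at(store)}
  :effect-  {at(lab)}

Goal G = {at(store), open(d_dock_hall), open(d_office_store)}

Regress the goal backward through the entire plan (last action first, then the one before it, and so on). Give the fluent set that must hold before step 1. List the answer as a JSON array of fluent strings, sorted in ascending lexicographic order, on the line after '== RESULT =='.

Regress step by step:
  through step 4 (move(lab,store)): drop {at(store)}, keep {open(d_dock_hall), open(d_office_store)}, require {at(lab), open(d_store_lab)}
    → {at(lab), open(d_dock_hall), open(d_office_store), open(d_store_lab)}
  through step 3 (unlock(d_office_store)): drop {open(d_office_store)}, keep {at(lab), open(d_dock_hall), open(d_store_lab)}, require {have(k2), locked(d_office_store)}
    → {at(lab), have(k2), locked(d_office_store), open(d_dock_hall), open(d_store_lab)}
  through step 2 (move(dock,lab)): drop {at(lab)}, keep {have(k2), locked(d_office_store), open(d_dock_hall), open(d_store_lab)}, require {at(dock), open(d_dock_lab)}
    → {at(dock), have(k2), locked(d_office_store), open(d_dock_hall), open(d_dock_lab), open(d_store_lab)}
  through step 1 (unlock(d_dock_hall)): drop {open(d_dock_hall)}, keep {at(dock), have(k2), locked(d_office_store), open(d_dock_lab), open(d_store_lab)}, require {have(k1), locked(d_dock_hall)}
    → {at(dock), have(k1), have(k2), locked(d_dock_hall), locked(d_office_store), open(d_dock_lab), open(d_store_lab)}

== RESULT ==
["at(dock)", "have(k1)", "have(k2)", "locked(d_dock_hall)", "locked(d_office_store)", "open(d_dock_lab)", "open(d_store_lab)"]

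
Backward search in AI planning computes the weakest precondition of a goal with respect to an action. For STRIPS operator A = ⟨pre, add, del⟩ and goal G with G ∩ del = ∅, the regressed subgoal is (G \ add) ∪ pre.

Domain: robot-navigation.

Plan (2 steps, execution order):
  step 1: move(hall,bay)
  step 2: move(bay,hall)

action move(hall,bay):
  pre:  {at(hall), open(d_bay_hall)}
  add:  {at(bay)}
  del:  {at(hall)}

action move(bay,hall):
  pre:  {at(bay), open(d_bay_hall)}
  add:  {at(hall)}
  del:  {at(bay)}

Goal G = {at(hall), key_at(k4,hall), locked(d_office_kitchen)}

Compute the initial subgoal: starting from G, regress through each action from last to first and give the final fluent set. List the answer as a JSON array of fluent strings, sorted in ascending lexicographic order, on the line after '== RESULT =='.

Work backward from the goal:
  through step 2 (move(bay,hall)): drop {at(hall)}, keep {key_at(k4,hall), locked(d_office_kitchen)}, require {at(bay), open(d_bay_hall)}
    → {at(bay), key_at(k4,hall), locked(d_office_kitchen), open(d_bay_hall)}
  through step 1 (move(hall,bay)): drop {at(bay)}, keep {key_at(k4,hall), locked(d_office_kitchen), open(d_bay_hall)}, require {at(hall), open(d_bay_hall)}
    → {at(hall), key_at(k4,hall), locked(d_office_kitchen), open(d_bay_hall)}

== RESULT ==
["at(hall)", "key_at(k4,hall)", "locked(d_office_kitchen)", "open(d_bay_hall)"]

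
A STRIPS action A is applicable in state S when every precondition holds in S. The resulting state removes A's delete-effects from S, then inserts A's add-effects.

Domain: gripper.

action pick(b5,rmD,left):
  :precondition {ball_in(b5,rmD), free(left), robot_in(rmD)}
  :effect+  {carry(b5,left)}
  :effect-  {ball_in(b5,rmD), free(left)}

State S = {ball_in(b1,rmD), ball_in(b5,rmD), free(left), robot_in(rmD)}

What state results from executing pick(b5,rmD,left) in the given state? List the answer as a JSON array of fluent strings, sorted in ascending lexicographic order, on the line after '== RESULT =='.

Progress:
  pre ⊆ S: {ball_in(b5,rmD), free(left), robot_in(rmD)} ⊆ S  — applicable
  S \ del = {ball_in(b1,rmD), robot_in(rmD)}
  ∪ add   = {ball_in(b1,rmD), carry(b5,left), robot_in(rmD)}

== RESULT ==
["ball_in(b1,rmD)", "carry(b5,left)", "robot_in(rmD)"]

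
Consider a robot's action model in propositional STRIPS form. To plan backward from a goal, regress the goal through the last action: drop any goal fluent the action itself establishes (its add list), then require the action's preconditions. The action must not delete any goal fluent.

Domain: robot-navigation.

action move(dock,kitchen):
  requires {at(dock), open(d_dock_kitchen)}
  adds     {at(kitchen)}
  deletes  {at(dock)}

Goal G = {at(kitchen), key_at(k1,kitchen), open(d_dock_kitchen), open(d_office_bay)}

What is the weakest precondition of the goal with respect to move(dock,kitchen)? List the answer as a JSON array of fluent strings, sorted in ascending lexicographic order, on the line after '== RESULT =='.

Compute (G \ add) ∪ pre:
  G ∩ del = {}  (empty — regression defined)
  G \ add = {at(kitchen), key_at(k1,kitchen), open(d_dock_kitchen), open(d_office_bay)} \ {at(kitchen)} = {key_at(k1,kitchen), open(d_dock_kitchen), open(d_office_bay)}
  ∪ pre   = {key_at(k1,kitchen), open(d_dock_kitchen), open(d_office_bay)} ∪ {at(dock), open(d_dock_kitchen)}
          = {at(dock), key_at(k1,kitchen), open(d_dock_kitchen), open(d_office_bay)}

== RESULT ==
["at(dock)", "key_at(k1,kitchen)", "open(d_dock_kitchen)", "open(d_office_bay)"]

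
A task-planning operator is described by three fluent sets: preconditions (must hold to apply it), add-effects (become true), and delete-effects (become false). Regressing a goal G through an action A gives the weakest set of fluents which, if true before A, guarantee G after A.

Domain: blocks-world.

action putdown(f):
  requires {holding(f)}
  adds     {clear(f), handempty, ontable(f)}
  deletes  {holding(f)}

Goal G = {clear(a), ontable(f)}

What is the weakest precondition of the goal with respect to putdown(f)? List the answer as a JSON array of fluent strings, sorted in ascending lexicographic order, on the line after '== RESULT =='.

Compute (G \ add) ∪ pre:
  G ∩ del = {}  (empty — regression defined)
  G \ add = {clear(a), ontable(f)} \ {clear(f), handempty, ontable(f)} = {clear(a)}
  ∪ pre   = {clear(a)} ∪ {holding(f)}
          = {clear(a), holding(f)}

== RESULT ==
["clear(a)", "holding(f)"]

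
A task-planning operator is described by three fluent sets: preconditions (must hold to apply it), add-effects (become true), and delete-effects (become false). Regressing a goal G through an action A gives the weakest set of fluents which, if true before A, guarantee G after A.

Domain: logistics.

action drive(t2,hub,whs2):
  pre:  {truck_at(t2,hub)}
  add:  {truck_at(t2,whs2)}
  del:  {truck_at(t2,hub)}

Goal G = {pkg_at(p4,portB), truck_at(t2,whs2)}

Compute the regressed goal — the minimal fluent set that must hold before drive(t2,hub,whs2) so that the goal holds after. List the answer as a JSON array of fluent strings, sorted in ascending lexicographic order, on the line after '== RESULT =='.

Regress:
  G ∩ del = {}  (empty — regression defined)
  G \ add = {pkg_at(p4,portB), truck_at(t2,whs2)} \ {truck_at(t2,whs2)} = {pkg_at(p4,portB)}
  ∪ pre   = {pkg_at(p4,portB)} ∪ {truck_at(t2,hub)}
          = {pkg_at(p4,portB), truck_at(t2,hub)}

== RESULT ==
["pkg_at(p4,portB)", "truck_at(t2,hub)"]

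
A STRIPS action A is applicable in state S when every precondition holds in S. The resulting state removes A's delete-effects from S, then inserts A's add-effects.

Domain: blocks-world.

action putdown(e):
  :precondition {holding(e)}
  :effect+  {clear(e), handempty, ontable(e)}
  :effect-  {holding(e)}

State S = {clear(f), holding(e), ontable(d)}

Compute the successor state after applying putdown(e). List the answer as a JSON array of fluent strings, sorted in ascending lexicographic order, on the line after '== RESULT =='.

Progress:
  pre ⊆ S: {holding(e)} ⊆ S  — applicable
  S \ del = {clear(f), ontable(d)}
  ∪ add   = {clear(e), clear(f), handempty, ontable(d), ontable(e)}

== RESULT ==
["clear(e)", "clear(f)", "handempty", "ontable(d)", "ontable(e)"]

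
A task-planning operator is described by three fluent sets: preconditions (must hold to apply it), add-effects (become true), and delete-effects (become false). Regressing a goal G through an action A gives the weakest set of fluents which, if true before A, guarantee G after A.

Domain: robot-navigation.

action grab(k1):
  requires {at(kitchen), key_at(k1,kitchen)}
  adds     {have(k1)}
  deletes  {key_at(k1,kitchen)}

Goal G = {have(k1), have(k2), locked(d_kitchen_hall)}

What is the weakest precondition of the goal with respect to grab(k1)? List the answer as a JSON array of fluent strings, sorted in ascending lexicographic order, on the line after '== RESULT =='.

Compute (G \ add) ∪ pre:
  G ∩ del = {}  (empty — regression defined)
  G \ add = {have(k1), have(k2), locked(d_kitchen_hall)} \ {have(k1)} = {have(k2), locked(d_kitchen_hall)}
  ∪ pre   = {have(k2), locked(d_kitchen_hall)} ∪ {at(kitchen), key_at(k1,kitchen)}
          = {at(kitchen), have(k2), key_at(k1,kitchen), locked(d_kitchen_hall)}

== RESULT ==
["at(kitchen)", "have(k2)", "key_at(k1,kitchen)", "locked(d_kitchen_hall)"]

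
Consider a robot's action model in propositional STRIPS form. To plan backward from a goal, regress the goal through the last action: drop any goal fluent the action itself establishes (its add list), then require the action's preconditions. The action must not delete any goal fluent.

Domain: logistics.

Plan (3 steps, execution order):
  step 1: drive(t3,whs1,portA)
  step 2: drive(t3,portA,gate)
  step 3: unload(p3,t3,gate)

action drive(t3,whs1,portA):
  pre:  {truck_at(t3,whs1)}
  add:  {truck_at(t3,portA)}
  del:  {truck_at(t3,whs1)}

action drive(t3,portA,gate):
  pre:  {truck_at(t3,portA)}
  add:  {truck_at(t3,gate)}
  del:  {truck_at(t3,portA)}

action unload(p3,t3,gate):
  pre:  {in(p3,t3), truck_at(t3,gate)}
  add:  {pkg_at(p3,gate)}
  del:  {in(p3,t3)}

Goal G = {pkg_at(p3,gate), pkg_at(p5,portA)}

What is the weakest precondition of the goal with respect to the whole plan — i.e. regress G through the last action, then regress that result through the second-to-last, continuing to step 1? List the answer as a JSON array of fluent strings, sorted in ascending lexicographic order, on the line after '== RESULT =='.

Work backward from the goal:
  through step 3 (unload(p3,t3,gate)): drop {pkg_at(p3,gate)}, keep {pkg_at(p5,portA)}, require {in(p3,t3), truck_at(t3,gate)}
    → {in(p3,t3), pkg_at(p5,portA), truck_at(t3,gate)}
  through step 2 (drive(t3,portA,gate)): drop {truck_at(t3,gate)}, keep {in(p3,t3), pkg_at(p5,portA)}, require {truck_at(t3,portA)}
    → {in(p3,t3), pkg_at(p5,portA), truck_at(t3,portA)}
  through step 1 (drive(t3,whs1,portA)): drop {truck_at(t3,portA)}, keep {in(p3,t3), pkg_at(p5,portA)}, require {truck_at(t3,whs1)}
    → {in(p3,t3), pkg_at(p5,portA), truck_at(t3,whs1)}

== RESULT ==
["in(p3,t3)", "pkg_at(p5,portA)", "truck_at(t3,whs1)"]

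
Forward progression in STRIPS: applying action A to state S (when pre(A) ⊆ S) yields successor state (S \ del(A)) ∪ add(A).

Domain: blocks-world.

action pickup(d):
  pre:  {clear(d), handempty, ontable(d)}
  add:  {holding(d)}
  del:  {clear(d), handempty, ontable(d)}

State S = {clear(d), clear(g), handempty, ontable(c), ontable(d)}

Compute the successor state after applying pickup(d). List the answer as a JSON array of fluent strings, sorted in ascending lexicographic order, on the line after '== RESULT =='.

Compute (S \ del) ∪ add:
  pre ⊆ S: {clear(d), handempty, ontable(d)} ⊆ S  — applicable
  S \ del = {clear(g), ontable(c)}
  ∪ add   = {clear(g), holding(d), ontable(c)}

== RESULT ==
["clear(g)", "holding(d)", "ontable(c)"]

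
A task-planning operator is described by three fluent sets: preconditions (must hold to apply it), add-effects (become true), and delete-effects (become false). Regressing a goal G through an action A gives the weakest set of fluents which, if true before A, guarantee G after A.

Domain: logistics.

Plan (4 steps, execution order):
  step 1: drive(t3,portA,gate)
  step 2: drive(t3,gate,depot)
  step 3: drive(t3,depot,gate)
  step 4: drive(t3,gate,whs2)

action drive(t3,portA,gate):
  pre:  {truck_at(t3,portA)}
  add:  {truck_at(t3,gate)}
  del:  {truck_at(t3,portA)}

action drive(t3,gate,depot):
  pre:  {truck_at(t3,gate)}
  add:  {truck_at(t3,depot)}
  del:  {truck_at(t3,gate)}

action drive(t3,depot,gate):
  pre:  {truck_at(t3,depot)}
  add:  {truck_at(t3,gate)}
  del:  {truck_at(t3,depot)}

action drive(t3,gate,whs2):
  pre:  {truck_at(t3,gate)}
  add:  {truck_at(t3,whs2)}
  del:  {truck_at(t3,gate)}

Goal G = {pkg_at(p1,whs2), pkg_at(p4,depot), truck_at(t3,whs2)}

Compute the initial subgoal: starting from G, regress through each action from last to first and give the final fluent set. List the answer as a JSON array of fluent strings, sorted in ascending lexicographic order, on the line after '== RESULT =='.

Work backward from the goal:
  through step 4 (drive(t3,gate,whs2)): drop {truck_at(t3,whs2)}, keep {pkg_at(p1,whs2), pkg_at(p4,depot)}, require {truck_at(t3,gate)}
    → {pkg_at(p1,whs2), pkg_at(p4,depot), truck_at(t3,gate)}
  through step 3 (drive(t3,depot,gate)): drop {truck_at(t3,gate)}, keep {pkg_at(p1,whs2), pkg_at(p4,depot)}, require {truck_at(t3,depot)}
    → {pkg_at(p1,whs2), pkg_at(p4,depot), truck_at(t3,depot)}
  through step 2 (drive(t3,gate,depot)): drop {truck_at(t3,depot)}, keep {pkg_at(p1,whs2), pkg_at(p4,depot)}, require {truck_at(t3,gate)}
    → {pkg_at(p1,whs2), pkg_at(p4,depot), truck_at(t3,gate)}
  through step 1 (drive(t3,portA,gate)): drop {truck_at(t3,gate)}, keep {pkg_at(p1,whs2), pkg_at(p4,depot)}, require {truck_at(t3,portA)}
    → {pkg_at(p1,whs2), pkg_at(p4,depot), truck_at(t3,portA)}

== RESULT ==
["pkg_at(p1,whs2)", "pkg_at(p4,depot)", "truck_at(t3,portA)"]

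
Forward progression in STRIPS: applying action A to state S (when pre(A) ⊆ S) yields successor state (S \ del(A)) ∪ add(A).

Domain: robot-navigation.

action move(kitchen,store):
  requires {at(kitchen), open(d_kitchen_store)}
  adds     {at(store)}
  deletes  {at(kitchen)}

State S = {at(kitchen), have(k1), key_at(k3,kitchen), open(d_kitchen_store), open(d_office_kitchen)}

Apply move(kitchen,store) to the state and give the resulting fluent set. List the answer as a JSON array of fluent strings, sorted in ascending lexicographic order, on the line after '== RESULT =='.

Compute (S \ del) ∪ add:
  pre ⊆ S: {at(kitchen), open(d_kitchen_store)} ⊆ S  — applicable
  S \ del = {have(k1), key_at(k3,kitchen), open(d_kitchen_store), open(d_office_kitchen)}
  ∪ add   = {at(store), have(k1), key_at(k3,kitchen), open(d_kitchen_store), open(d_office_kitchen)}

== RESULT ==
["at(store)", "have(k1)", "key_at(k3,kitchen)", "open(d_kitchen_store)", "open(d_office_kitchen)"]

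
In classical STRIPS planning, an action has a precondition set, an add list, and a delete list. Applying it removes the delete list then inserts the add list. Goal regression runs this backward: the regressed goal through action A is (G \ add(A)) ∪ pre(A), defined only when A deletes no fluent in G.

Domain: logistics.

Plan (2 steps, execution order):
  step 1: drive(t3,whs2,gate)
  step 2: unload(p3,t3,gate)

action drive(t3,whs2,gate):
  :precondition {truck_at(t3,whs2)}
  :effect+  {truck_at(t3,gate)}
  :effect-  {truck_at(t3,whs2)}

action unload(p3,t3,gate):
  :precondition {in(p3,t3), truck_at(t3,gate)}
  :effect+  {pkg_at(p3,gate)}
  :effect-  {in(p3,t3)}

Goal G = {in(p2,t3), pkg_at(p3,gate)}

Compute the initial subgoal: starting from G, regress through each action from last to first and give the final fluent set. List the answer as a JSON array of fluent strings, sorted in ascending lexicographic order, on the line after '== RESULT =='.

Regress step by step:
  through step 2 (unload(p3,t3,gate)): drop {pkg_at(p3,gate)}, keep {in(p2,t3)}, require {in(p3,t3), truck_at(t3,gate)}
    → {in(p2,t3), in(p3,t3), truck_at(t3,gate)}
  through step 1 (drive(t3,whs2,gate)): drop {truck_at(t3,gate)}, keep {in(p2,t3), in(p3,t3)}, require {truck_at(t3,whs2)}
    → {in(p2,t3), in(p3,t3), truck_at(t3,whs2)}

== RESULT ==
["in(p2,t3)", "in(p3,t3)", "truck_at(t3,whs2)"]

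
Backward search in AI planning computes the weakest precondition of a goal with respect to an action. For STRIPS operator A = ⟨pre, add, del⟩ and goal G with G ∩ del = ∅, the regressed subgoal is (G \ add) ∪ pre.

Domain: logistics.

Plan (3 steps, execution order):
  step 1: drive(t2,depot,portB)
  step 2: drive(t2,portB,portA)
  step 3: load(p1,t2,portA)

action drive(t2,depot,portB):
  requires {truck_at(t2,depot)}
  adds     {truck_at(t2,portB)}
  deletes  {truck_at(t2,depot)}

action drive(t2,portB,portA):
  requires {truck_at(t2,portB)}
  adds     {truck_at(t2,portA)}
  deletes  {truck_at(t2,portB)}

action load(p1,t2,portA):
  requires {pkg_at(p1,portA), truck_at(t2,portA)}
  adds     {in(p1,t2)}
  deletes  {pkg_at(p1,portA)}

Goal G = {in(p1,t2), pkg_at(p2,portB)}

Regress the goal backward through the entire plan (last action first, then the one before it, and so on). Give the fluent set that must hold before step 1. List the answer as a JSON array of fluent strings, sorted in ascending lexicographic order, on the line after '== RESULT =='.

Work backward from the goal:
  through step 3 (load(p1,t2,portA)): drop {in(p1,t2)}, keep {pkg_at(p2,portB)}, require {pkg_at(p1,portA), truck_at(t2,portA)}
    → {pkg_at(p1,portA), pkg_at(p2,portB), truck_at(t2,portA)}
  through step 2 (drive(t2,portB,portA)): drop {truck_at(t2,portA)}, keep {pkg_at(p1,portA), pkg_at(p2,portB)}, require {truck_at(t2,portB)}
    → {pkg_at(p1,portA), pkg_at(p2,portB), truck_at(t2,portB)}
  through step 1 (drive(t2,depot,portB)): drop {truck_at(t2,portB)}, keep {pkg_at(p1,portA), pkg_at(p2,portB)}, require {truck_at(t2,depot)}
    → {pkg_at(p1,portA), pkg_at(p2,portB), truck_at(t2,depot)}

== RESULT ==
["pkg_at(p1,portA)", "pkg_at(p2,portB)", "truck_at(t2,depot)"]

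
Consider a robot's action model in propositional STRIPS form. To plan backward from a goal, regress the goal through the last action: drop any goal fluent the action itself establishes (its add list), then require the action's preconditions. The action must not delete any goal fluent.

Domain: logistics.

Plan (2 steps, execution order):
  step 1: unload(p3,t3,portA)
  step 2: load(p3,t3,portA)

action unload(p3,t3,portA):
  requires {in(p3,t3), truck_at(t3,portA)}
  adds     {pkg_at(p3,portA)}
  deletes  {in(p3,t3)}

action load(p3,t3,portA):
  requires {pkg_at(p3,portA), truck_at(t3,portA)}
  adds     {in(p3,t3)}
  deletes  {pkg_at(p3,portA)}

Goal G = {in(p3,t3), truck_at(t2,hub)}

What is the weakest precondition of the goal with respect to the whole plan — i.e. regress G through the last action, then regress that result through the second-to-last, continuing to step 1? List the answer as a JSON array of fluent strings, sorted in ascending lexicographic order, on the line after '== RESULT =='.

Regress step by step:
  through step 2 (load(p3,t3,portA)): drop {in(p3,t3)}, keep {truck_at(t2,hub)}, require {pkg_at(p3,portA), truck_at(t3,portA)}
    → {pkg_at(p3,portA), truck_at(t2,hub), truck_at(t3,portA)}
  through step 1 (unload(p3,t3,portA)): drop {pkg_at(p3,portA)}, keep {truck_at(t2,hub), truck_at(t3,portA)}, require {in(p3,t3), truck_at(t3,portA)}
    → {in(p3,t3), truck_at(t2,hub), truck_at(t3,portA)}

== RESULT ==
["in(p3,t3)", "truck_at(t2,hub)", "truck_at(t3,portA)"]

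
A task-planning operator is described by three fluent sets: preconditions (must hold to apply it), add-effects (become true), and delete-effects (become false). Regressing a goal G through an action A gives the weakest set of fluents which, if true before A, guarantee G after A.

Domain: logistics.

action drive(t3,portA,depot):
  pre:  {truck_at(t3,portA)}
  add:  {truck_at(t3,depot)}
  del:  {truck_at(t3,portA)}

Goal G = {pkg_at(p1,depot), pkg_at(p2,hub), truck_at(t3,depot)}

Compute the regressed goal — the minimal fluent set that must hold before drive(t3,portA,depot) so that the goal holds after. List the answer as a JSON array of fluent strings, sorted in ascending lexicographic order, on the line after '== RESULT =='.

Compute (G \ add) ∪ pre:
  G ∩ del = {}  (empty — regression defined)
  G \ add = {pkg_at(p1,depot), pkg_at(p2,hub), truck_at(t3,depot)} \ {truck_at(t3,depot)} = {pkg_at(p1,depot), pkg_at(p2,hub)}
  ∪ pre   = {pkg_at(p1,depot), pkg_at(p2,hub)} ∪ {truck_at(t3,portA)}
          = {pkg_at(p1,depot), pkg_at(p2,hub), truck_at(t3,portA)}

== RESULT ==
["pkg_at(p1,depot)", "pkg_at(p2,hub)", "truck_at(t3,portA)"]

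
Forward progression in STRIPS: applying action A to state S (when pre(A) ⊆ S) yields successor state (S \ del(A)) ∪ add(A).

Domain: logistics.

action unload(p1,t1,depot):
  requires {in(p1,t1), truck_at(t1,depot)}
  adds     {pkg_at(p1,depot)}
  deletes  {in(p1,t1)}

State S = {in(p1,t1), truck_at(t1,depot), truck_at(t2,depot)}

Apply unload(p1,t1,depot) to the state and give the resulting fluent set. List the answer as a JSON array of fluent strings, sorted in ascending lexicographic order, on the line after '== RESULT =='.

Compute (S \ del) ∪ add:
  pre ⊆ S: {in(p1,t1), truck_at(t1,depot)} ⊆ S  — applicable
  S \ del = {truck_at(t1,depot), truck_at(t2,depot)}
  ∪ add   = {pkg_at(p1,depot), truck_at(t1,depot), truck_at(t2,depot)}

== RESULT ==
["pkg_at(p1,depot)", "truck_at(t1,depot)", "truck_at(t2,depot)"]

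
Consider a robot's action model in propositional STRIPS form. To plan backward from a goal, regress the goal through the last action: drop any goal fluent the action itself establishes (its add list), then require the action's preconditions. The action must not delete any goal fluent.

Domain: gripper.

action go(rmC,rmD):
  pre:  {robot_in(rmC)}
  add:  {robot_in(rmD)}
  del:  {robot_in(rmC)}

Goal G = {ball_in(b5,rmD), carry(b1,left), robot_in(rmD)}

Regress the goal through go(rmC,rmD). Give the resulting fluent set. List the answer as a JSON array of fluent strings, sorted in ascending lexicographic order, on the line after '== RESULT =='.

Compute (G \ add) ∪ pre:
  G ∩ del = {}  (empty — regression defined)
  G \ add = {ball_in(b5,rmD), carry(b1,left), robot_in(rmD)} \ {robot_in(rmD)} = {ball_in(b5,rmD), carry(b1,left)}
  ∪ pre   = {ball_in(b5,rmD), carry(b1,left)} ∪ {robot_in(rmC)}
          = {ball_in(b5,rmD), carry(b1,left), robot_in(rmC)}

== RESULT ==
["ball_in(b5,rmD)", "carry(b1,left)", "robot_in(rmC)"]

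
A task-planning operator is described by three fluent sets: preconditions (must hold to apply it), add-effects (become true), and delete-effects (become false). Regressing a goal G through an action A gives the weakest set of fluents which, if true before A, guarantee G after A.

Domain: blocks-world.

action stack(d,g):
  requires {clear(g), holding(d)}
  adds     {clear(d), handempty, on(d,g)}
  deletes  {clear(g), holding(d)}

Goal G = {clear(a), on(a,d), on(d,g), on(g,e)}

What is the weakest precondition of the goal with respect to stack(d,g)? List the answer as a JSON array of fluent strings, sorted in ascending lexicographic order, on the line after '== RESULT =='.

Regress:
  G ∩ del = {}  (empty — regression defined)
  G \ add = {clear(a), on(a,d), on(d,g), on(g,e)} \ {clear(d), handempty, on(d,g)} = {clear(a), on(a,d), on(g,e)}
  ∪ pre   = {clear(a), on(a,d), on(g,e)} ∪ {clear(g), holding(d)}
          = {clear(a), clear(g), holding(d), on(a,d), on(g,e)}

== RESULT ==
["clear(a)", "clear(g)", "holding(d)", "on(a,d)", "on(g,e)"]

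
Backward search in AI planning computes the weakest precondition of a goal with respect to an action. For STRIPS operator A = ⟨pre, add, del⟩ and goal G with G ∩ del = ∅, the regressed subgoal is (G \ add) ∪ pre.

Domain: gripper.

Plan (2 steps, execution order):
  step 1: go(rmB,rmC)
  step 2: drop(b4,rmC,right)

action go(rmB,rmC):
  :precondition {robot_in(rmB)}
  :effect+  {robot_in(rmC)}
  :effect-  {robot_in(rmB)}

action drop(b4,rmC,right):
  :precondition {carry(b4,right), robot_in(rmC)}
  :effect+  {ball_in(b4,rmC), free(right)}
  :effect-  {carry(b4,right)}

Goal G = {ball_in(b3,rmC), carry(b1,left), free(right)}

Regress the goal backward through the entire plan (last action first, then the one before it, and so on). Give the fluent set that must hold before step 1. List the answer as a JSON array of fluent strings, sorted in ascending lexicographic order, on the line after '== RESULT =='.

Work backward from the goal:
  through step 2 (drop(b4,rmC,right)): drop {free(right)}, keep {ball_in(b3,rmC), carry(b1,left)}, require {carry(b4,right), robot_in(rmC)}
    → {ball_in(b3,rmC), carry(b1,left), carry(b4,right), robot_in(rmC)}
  through step 1 (go(rmB,rmC)): drop {robot_in(rmC)}, keep {ball_in(b3,rmC), carry(b1,left), carry(b4,right)}, require {robot_in(rmB)}
    → {ball_in(b3,rmC), carry(b1,left), carry(b4,right), robot_in(rmB)}

== RESULT ==
["ball_in(b3,rmC)", "carry(b1,left)", "carry(b4,right)", "robot_in(rmB)"]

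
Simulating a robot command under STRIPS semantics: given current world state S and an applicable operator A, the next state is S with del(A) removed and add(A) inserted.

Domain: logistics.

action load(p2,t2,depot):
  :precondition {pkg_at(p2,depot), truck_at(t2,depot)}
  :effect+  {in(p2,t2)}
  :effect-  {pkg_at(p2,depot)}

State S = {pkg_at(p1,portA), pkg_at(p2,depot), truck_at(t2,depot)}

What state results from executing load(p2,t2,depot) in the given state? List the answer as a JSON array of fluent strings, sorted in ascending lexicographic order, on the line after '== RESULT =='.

Compute (S \ del) ∪ add:
  pre ⊆ S: {pkg_at(p2,depot), truck_at(t2,depot)} ⊆ S  — applicable
  S \ del = {pkg_at(p1,portA), truck_at(t2,depot)}
  ∪ add   = {in(p2,t2), pkg_at(p1,portA), truck_at(t2,depot)}

== RESULT ==
["in(p2,t2)", "pkg_at(p1,portA)", "truck_at(t2,depot)"]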